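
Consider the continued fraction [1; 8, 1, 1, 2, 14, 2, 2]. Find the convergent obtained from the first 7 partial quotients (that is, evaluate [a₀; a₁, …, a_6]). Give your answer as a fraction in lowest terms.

a_0 = 1: 1/1
a_1 = 8: 9/8
a_2 = 1: 10/9
a_3 = 1: 19/17
a_4 = 2: 48/43
a_5 = 14: 691/619
a_6 = 2: 1430/1281

1430/1281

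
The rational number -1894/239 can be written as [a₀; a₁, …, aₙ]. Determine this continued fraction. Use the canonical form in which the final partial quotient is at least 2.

-1894 = -8·239 + 18, so a_0 = -8
239 = 13·18 + 5, so a_1 = 13
18 = 3·5 + 3, so a_2 = 3
5 = 1·3 + 2, so a_3 = 1
3 = 1·2 + 1, so a_4 = 1
2 = 2·1 + 0, so a_5 = 2

[-8; 13, 3, 1, 1, 2]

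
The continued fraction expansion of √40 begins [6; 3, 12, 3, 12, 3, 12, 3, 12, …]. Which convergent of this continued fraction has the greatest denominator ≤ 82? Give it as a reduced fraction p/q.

List convergents until the denominator exceeds the bound:
a_0 = 6: 6/1  (≤ bound)
a_1 = 3: 19/3  (≤ bound)
a_2 = 12: 234/37  (≤ bound)
a_3 = 3: 721/114  (> 82, stop)

234/37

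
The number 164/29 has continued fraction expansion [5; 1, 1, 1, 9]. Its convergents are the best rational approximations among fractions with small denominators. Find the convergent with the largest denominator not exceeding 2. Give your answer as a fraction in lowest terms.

11/2

a_0 = 5: 5/1  (≤ bound)
a_1 = 1: 6/1  (≤ bound)
a_2 = 1: 11/2  (≤ bound)
a_3 = 1: 17/3  (> 2, stop)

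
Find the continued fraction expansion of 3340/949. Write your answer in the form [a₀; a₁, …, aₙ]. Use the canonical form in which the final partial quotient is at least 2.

[3; 1, 1, 12, 3, 12]

3340 ÷ 949 → quotient 3, remainder 493
949 ÷ 493 → quotient 1, remainder 456
493 ÷ 456 → quotient 1, remainder 37
456 ÷ 37 → quotient 12, remainder 12
37 ÷ 12 → quotient 3, remainder 1
12 ÷ 1 → quotient 12, remainder 0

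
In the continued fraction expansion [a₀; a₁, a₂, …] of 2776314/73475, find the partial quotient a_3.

Run the Euclidean algorithm, recording each quotient:
2776314 ÷ 73475 → quotient 37, remainder 57739
73475 ÷ 57739 → quotient 1, remainder 15736
57739 ÷ 15736 → quotient 3, remainder 10531
15736 ÷ 10531 → quotient 1, remainder 5205

1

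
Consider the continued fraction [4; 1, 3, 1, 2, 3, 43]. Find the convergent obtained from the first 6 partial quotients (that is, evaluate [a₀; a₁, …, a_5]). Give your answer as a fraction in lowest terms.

225/47

Start with 3.
2 + 1/(3/1) = 2 + 1/3 = 7/3
1 + 1/(7/3) = 1 + 3/7 = 10/7
3 + 1/(10/7) = 3 + 7/10 = 37/10
1 + 1/(37/10) = 1 + 10/37 = 47/37
4 + 1/(47/37) = 4 + 37/47 = 225/47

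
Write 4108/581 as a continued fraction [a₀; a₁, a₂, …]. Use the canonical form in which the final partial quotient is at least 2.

[7; 14, 5, 1, 6]

⌊4108/581⌋ = 7, remainder 41
⌊581/41⌋ = 14, remainder 7
⌊41/7⌋ = 5, remainder 6
⌊7/6⌋ = 1, remainder 1
⌊6/1⌋ = 6, remainder 0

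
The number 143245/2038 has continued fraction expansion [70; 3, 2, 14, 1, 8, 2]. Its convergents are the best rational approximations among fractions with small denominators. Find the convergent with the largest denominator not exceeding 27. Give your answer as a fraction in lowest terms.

492/7

List convergents until the denominator exceeds the bound:
a_0 = 70: 70/1  (≤ bound)
a_1 = 3: 211/3  (≤ bound)
a_2 = 2: 492/7  (≤ bound)
a_3 = 14: 7099/101  (> 27, stop)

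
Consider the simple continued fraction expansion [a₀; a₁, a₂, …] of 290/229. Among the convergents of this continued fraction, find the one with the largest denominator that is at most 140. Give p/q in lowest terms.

a_0 = 1: 1/1  (≤ bound)
a_1 = 3: 4/3  (≤ bound)
a_2 = 1: 5/4  (≤ bound)
a_3 = 3: 19/15  (≤ bound)
a_4 = 15: 290/229  (> 140, stop)

19/15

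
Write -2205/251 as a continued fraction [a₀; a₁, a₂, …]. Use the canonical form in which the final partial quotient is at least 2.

-2205 ÷ 251 → quotient -9, remainder 54
251 ÷ 54 → quotient 4, remainder 35
54 ÷ 35 → quotient 1, remainder 19
35 ÷ 19 → quotient 1, remainder 16
19 ÷ 16 → quotient 1, remainder 3
16 ÷ 3 → quotient 5, remainder 1
3 ÷ 1 → quotient 3, remainder 0

[-9; 4, 1, 1, 1, 5, 3]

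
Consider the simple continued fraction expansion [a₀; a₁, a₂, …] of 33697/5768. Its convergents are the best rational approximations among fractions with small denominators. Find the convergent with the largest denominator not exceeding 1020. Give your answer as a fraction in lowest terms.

a_0 = 5: 5/1  (≤ bound)
a_1 = 1: 6/1  (≤ bound)
a_2 = 5: 35/6  (≤ bound)
a_3 = 3: 111/19  (≤ bound)
a_4 = 60: 6695/1146  (> 1020, stop)

111/19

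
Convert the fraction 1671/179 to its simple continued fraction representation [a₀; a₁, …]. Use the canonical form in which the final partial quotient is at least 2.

1671 = 9·179 + 60, so a_0 = 9
179 = 2·60 + 59, so a_1 = 2
60 = 1·59 + 1, so a_2 = 1
59 = 59·1 + 0, so a_3 = 59

[9; 2, 1, 59]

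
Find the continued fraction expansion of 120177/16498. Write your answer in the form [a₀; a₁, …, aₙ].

[7; 3, 1, 1, 14, 3, 1, 39]

Repeatedly divide and take the remainder:
120177 ÷ 16498 → quotient 7, remainder 4691
16498 ÷ 4691 → quotient 3, remainder 2425
4691 ÷ 2425 → quotient 1, remainder 2266
2425 ÷ 2266 → quotient 1, remainder 159
2266 ÷ 159 → quotient 14, remainder 40
159 ÷ 40 → quotient 3, remainder 39
40 ÷ 39 → quotient 1, remainder 1
39 ÷ 1 → quotient 39, remainder 0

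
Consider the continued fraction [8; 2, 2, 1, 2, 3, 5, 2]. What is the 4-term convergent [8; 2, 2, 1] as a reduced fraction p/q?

Starting at the tail and folding back:
Start with 1.
2 + 1/(1/1) = 2 + 1/1 = 3/1
2 + 1/(3/1) = 2 + 1/3 = 7/3
8 + 1/(7/3) = 8 + 3/7 = 59/7

59/7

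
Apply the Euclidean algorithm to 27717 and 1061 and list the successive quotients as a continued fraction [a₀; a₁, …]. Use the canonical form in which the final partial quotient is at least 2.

⌊27717/1061⌋ = 26, remainder 131
⌊1061/131⌋ = 8, remainder 13
⌊131/13⌋ = 10, remainder 1
⌊13/1⌋ = 13, remainder 0

[26; 8, 10, 13]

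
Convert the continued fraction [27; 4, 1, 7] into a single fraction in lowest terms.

1061/39

Start with 7.
1 + 1/(7/1) = 1 + 1/7 = 8/7
4 + 1/(8/7) = 4 + 7/8 = 39/8
27 + 1/(39/8) = 27 + 8/39 = 1061/39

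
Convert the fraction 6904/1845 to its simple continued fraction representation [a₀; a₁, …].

Repeatedly divide and take the remainder:
⌊6904/1845⌋ = 3, remainder 1369
⌊1845/1369⌋ = 1, remainder 476
⌊1369/476⌋ = 2, remainder 417
⌊476/417⌋ = 1, remainder 59
⌊417/59⌋ = 7, remainder 4
⌊59/4⌋ = 14, remainder 3
⌊4/3⌋ = 1, remainder 1
⌊3/1⌋ = 3, remainder 0

[3; 1, 2, 1, 7, 14, 1, 3]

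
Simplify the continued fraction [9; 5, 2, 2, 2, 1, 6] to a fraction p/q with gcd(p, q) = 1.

5667/617

Start with 6.
1 + 1/(6/1) = 1 + 1/6 = 7/6
2 + 1/(7/6) = 2 + 6/7 = 20/7
2 + 1/(20/7) = 2 + 7/20 = 47/20
2 + 1/(47/20) = 2 + 20/47 = 114/47
5 + 1/(114/47) = 5 + 47/114 = 617/114
9 + 1/(617/114) = 9 + 114/617 = 5667/617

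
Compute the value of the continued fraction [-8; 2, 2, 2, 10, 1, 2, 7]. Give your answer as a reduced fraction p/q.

a_0 = -8: -8/1
a_1 = 2: -15/2
a_2 = 2: -38/5
a_3 = 2: -91/12
a_4 = 10: -948/125
a_5 = 1: -1039/137
a_6 = 2: -3026/399
a_7 = 7: -22221/2930

-22221/2930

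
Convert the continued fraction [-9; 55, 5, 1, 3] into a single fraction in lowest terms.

Collapse the nested fraction from the inside out:
Start with 3.
1 + 1/(3/1) = 1 + 1/3 = 4/3
5 + 1/(4/3) = 5 + 3/4 = 23/4
55 + 1/(23/4) = 55 + 4/23 = 1269/23
-9 + 1/(1269/23) = -9 + 23/1269 = -11398/1269

-11398/1269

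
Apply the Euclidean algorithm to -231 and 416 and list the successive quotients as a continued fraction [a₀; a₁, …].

Run the Euclidean algorithm, recording each quotient:
-231 ÷ 416 → quotient -1, remainder 185
416 ÷ 185 → quotient 2, remainder 46
185 ÷ 46 → quotient 4, remainder 1
46 ÷ 1 → quotient 46, remainder 0

[-1; 2, 4, 46]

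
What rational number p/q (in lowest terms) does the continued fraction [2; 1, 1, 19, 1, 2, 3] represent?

1015/404

a_0 = 2: 2/1
a_1 = 1: 3/1
a_2 = 1: 5/2
a_3 = 19: 98/39
a_4 = 1: 103/41
a_5 = 2: 304/121
a_6 = 3: 1015/404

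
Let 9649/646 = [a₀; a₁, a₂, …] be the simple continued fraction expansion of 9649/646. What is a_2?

14

9649 = 14·646 + 605, so a_0 = 14
646 = 1·605 + 41, so a_1 = 1
605 = 14·41 + 31, so a_2 = 14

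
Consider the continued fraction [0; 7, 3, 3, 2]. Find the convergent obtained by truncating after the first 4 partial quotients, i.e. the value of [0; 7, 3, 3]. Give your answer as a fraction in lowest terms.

a_0 = 0: 0/1
a_1 = 7: 1/7
a_2 = 3: 3/22
a_3 = 3: 10/73

10/73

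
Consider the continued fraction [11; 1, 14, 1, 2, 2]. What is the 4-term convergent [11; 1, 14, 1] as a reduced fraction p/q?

191/16

Compute successive convergents:
a_0 = 11: 11/1
a_1 = 1: 12/1
a_2 = 14: 179/15
a_3 = 1: 191/16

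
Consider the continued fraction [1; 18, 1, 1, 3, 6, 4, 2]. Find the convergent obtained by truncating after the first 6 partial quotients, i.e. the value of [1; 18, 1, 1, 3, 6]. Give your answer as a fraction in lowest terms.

a_0 = 1: 1/1
a_1 = 18: 19/18
a_2 = 1: 20/19
a_3 = 1: 39/37
a_4 = 3: 137/130
a_5 = 6: 861/817

861/817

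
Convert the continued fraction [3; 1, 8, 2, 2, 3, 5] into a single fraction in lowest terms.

3298/847

a_0 = 3: 3/1
a_1 = 1: 4/1
a_2 = 8: 35/9
a_3 = 2: 74/19
a_4 = 2: 183/47
a_5 = 3: 623/160
a_6 = 5: 3298/847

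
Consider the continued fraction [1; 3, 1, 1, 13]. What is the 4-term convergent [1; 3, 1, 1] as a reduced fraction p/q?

Start with 1.
1 + 1/(1/1) = 1 + 1/1 = 2/1
3 + 1/(2/1) = 3 + 1/2 = 7/2
1 + 1/(7/2) = 1 + 2/7 = 9/7

9/7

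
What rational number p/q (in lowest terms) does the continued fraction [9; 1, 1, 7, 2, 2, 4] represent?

3317/348

Work from the innermost term outward:
Start with 4.
2 + 1/(4/1) = 2 + 1/4 = 9/4
2 + 1/(9/4) = 2 + 4/9 = 22/9
7 + 1/(22/9) = 7 + 9/22 = 163/22
1 + 1/(163/22) = 1 + 22/163 = 185/163
1 + 1/(185/163) = 1 + 163/185 = 348/185
9 + 1/(348/185) = 9 + 185/348 = 3317/348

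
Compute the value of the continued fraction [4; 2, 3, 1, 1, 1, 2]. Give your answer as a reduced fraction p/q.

293/66

Build up convergents one term at a time:
a_0 = 4: 4/1
a_1 = 2: 9/2
a_2 = 3: 31/7
a_3 = 1: 40/9
a_4 = 1: 71/16
a_5 = 1: 111/25
a_6 = 2: 293/66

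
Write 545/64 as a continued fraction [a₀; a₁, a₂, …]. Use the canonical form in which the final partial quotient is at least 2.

545 = 8·64 + 33, so a_0 = 8
64 = 1·33 + 31, so a_1 = 1
33 = 1·31 + 2, so a_2 = 1
31 = 15·2 + 1, so a_3 = 15
2 = 2·1 + 0, so a_4 = 2

[8; 1, 1, 15, 2]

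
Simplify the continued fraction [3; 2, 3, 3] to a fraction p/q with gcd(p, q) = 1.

79/23

Collapse the nested fraction from the inside out:
Start with 3.
3 + 1/(3/1) = 3 + 1/3 = 10/3
2 + 1/(10/3) = 2 + 3/10 = 23/10
3 + 1/(23/10) = 3 + 10/23 = 79/23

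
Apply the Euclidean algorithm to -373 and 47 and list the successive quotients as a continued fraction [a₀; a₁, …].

[-8; 15, 1, 2]

-373 ÷ 47 → quotient -8, remainder 3
47 ÷ 3 → quotient 15, remainder 2
3 ÷ 2 → quotient 1, remainder 1
2 ÷ 1 → quotient 2, remainder 0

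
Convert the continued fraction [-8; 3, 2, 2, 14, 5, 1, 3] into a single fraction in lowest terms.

-43948/5703

Compute successive convergents:
a_0 = -8: -8/1
a_1 = 3: -23/3
a_2 = 2: -54/7
a_3 = 2: -131/17
a_4 = 14: -1888/245
a_5 = 5: -9571/1242
a_6 = 1: -11459/1487
a_7 = 3: -43948/5703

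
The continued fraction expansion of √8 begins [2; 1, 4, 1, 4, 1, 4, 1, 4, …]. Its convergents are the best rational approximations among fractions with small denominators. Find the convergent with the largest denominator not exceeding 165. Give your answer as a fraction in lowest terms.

List convergents until the denominator exceeds the bound:
a_0 = 2: 2/1  (≤ bound)
a_1 = 1: 3/1  (≤ bound)
a_2 = 4: 14/5  (≤ bound)
a_3 = 1: 17/6  (≤ bound)
a_4 = 4: 82/29  (≤ bound)
a_5 = 1: 99/35  (≤ bound)
a_6 = 4: 478/169  (> 165, stop)

99/35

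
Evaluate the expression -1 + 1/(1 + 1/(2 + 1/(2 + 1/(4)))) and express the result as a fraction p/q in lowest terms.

-9/31

Build up convergents one term at a time:
a_0 = -1: -1/1
a_1 = 1: 0/1
a_2 = 2: -1/3
a_3 = 2: -2/7
a_4 = 4: -9/31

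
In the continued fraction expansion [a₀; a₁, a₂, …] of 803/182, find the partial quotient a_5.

Repeatedly divide and take the remainder:
⌊803/182⌋ = 4, remainder 75
⌊182/75⌋ = 2, remainder 32
⌊75/32⌋ = 2, remainder 11
⌊32/11⌋ = 2, remainder 10
⌊11/10⌋ = 1, remainder 1
⌊10/1⌋ = 10, remainder 0

10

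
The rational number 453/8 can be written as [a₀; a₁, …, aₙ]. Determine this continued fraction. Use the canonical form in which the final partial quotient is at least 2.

453 = 56·8 + 5, so a_0 = 56
8 = 1·5 + 3, so a_1 = 1
5 = 1·3 + 2, so a_2 = 1
3 = 1·2 + 1, so a_3 = 1
2 = 2·1 + 0, so a_4 = 2

[56; 1, 1, 1, 2]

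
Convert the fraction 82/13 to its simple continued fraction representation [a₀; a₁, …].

[6; 3, 4]

⌊82/13⌋ = 6, remainder 4
⌊13/4⌋ = 3, remainder 1
⌊4/1⌋ = 4, remainder 0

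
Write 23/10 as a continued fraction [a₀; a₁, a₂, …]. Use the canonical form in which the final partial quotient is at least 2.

23 ÷ 10 → quotient 2, remainder 3
10 ÷ 3 → quotient 3, remainder 1
3 ÷ 1 → quotient 3, remainder 0

[2; 3, 3]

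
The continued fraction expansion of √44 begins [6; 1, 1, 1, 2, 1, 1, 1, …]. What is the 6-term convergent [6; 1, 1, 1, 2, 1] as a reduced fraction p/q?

a_0 = 6: 6/1
a_1 = 1: 7/1
a_2 = 1: 13/2
a_3 = 1: 20/3
a_4 = 2: 53/8
a_5 = 1: 73/11

73/11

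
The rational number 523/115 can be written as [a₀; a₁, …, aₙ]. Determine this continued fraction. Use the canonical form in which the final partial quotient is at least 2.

Run the Euclidean algorithm, recording each quotient:
523 ÷ 115 → quotient 4, remainder 63
115 ÷ 63 → quotient 1, remainder 52
63 ÷ 52 → quotient 1, remainder 11
52 ÷ 11 → quotient 4, remainder 8
11 ÷ 8 → quotient 1, remainder 3
8 ÷ 3 → quotient 2, remainder 2
3 ÷ 2 → quotient 1, remainder 1
2 ÷ 1 → quotient 2, remainder 0

[4; 1, 1, 4, 1, 2, 1, 2]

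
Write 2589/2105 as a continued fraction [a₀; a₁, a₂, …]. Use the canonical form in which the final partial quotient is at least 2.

[1; 4, 2, 1, 6, 2, 1, 7]

2589 = 1·2105 + 484, so a_0 = 1
2105 = 4·484 + 169, so a_1 = 4
484 = 2·169 + 146, so a_2 = 2
169 = 1·146 + 23, so a_3 = 1
146 = 6·23 + 8, so a_4 = 6
23 = 2·8 + 7, so a_5 = 2
8 = 1·7 + 1, so a_6 = 1
7 = 7·1 + 0, so a_7 = 7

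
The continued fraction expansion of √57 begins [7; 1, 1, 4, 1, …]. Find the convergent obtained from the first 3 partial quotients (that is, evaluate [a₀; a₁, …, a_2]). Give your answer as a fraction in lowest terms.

a_0 = 7: 7/1
a_1 = 1: 8/1
a_2 = 1: 15/2

15/2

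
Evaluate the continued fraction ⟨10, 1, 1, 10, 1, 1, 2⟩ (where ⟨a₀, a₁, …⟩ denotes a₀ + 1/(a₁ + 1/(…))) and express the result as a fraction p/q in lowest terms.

1168/111

a_0 = 10: 10/1
a_1 = 1: 11/1
a_2 = 1: 21/2
a_3 = 10: 221/21
a_4 = 1: 242/23
a_5 = 1: 463/44
a_6 = 2: 1168/111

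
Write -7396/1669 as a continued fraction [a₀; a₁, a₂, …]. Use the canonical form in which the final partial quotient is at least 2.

[-5; 1, 1, 3, 6, 1, 15, 2]

-7396 = -5·1669 + 949, so a_0 = -5
1669 = 1·949 + 720, so a_1 = 1
949 = 1·720 + 229, so a_2 = 1
720 = 3·229 + 33, so a_3 = 3
229 = 6·33 + 31, so a_4 = 6
33 = 1·31 + 2, so a_5 = 1
31 = 15·2 + 1, so a_6 = 15
2 = 2·1 + 0, so a_7 = 2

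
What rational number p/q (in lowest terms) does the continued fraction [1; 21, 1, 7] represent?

183/175

Starting at the tail and folding back:
Start with 7.
1 + 1/(7/1) = 1 + 1/7 = 8/7
21 + 1/(8/7) = 21 + 7/8 = 175/8
1 + 1/(175/8) = 1 + 8/175 = 183/175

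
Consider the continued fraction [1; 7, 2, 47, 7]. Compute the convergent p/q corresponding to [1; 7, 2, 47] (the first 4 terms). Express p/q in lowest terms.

Start with 47.
2 + 1/(47/1) = 2 + 1/47 = 95/47
7 + 1/(95/47) = 7 + 47/95 = 712/95
1 + 1/(712/95) = 1 + 95/712 = 807/712

807/712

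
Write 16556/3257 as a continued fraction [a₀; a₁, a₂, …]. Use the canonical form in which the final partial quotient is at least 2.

[5; 12, 54, 5]

Apply division with remainder until the remainder is 0:
16556 = 5·3257 + 271, so a_0 = 5
3257 = 12·271 + 5, so a_1 = 12
271 = 54·5 + 1, so a_2 = 54
5 = 5·1 + 0, so a_3 = 5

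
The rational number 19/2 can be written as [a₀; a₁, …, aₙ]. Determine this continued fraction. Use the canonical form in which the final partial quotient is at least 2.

Apply division with remainder until the remainder is 0:
⌊19/2⌋ = 9, remainder 1
⌊2/1⌋ = 2, remainder 0

[9; 2]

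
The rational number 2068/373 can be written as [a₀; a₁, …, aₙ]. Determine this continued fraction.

Repeatedly divide and take the remainder:
⌊2068/373⌋ = 5, remainder 203
⌊373/203⌋ = 1, remainder 170
⌊203/170⌋ = 1, remainder 33
⌊170/33⌋ = 5, remainder 5
⌊33/5⌋ = 6, remainder 3
⌊5/3⌋ = 1, remainder 2
⌊3/2⌋ = 1, remainder 1
⌊2/1⌋ = 2, remainder 0

[5; 1, 1, 5, 6, 1, 1, 2]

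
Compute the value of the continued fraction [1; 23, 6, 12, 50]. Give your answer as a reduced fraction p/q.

88345/84689

Starting at the tail and folding back:
Start with 50.
12 + 1/(50/1) = 12 + 1/50 = 601/50
6 + 1/(601/50) = 6 + 50/601 = 3656/601
23 + 1/(3656/601) = 23 + 601/3656 = 84689/3656
1 + 1/(84689/3656) = 1 + 3656/84689 = 88345/84689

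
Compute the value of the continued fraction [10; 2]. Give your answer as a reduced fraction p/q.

21/2

Start with 2.
10 + 1/(2/1) = 10 + 1/2 = 21/2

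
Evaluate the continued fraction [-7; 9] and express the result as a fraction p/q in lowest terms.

-62/9

Starting at the tail and folding back:
Start with 9.
-7 + 1/(9/1) = -7 + 1/9 = -62/9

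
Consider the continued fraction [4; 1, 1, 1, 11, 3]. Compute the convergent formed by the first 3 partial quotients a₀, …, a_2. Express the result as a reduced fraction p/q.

Start with 1.
1 + 1/(1/1) = 1 + 1/1 = 2/1
4 + 1/(2/1) = 4 + 1/2 = 9/2

9/2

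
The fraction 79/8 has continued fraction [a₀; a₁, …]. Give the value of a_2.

79 ÷ 8 → quotient 9, remainder 7
8 ÷ 7 → quotient 1, remainder 1
7 ÷ 1 → quotient 7, remainder 0

7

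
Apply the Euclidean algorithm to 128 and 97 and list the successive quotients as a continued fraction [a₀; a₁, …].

[1; 3, 7, 1, 3]

⌊128/97⌋ = 1, remainder 31
⌊97/31⌋ = 3, remainder 4
⌊31/4⌋ = 7, remainder 3
⌊4/3⌋ = 1, remainder 1
⌊3/1⌋ = 3, remainder 0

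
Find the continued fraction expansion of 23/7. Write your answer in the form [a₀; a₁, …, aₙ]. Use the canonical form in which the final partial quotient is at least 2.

[3; 3, 2]

23 ÷ 7 → quotient 3, remainder 2
7 ÷ 2 → quotient 3, remainder 1
2 ÷ 1 → quotient 2, remainder 0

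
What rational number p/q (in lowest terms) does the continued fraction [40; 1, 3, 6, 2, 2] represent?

Work from the innermost term outward:
Start with 2.
2 + 1/(2/1) = 2 + 1/2 = 5/2
6 + 1/(5/2) = 6 + 2/5 = 32/5
3 + 1/(32/5) = 3 + 5/32 = 101/32
1 + 1/(101/32) = 1 + 32/101 = 133/101
40 + 1/(133/101) = 40 + 101/133 = 5421/133

5421/133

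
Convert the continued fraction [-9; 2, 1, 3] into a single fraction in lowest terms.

Starting at the tail and folding back:
Start with 3.
1 + 1/(3/1) = 1 + 1/3 = 4/3
2 + 1/(4/3) = 2 + 3/4 = 11/4
-9 + 1/(11/4) = -9 + 4/11 = -95/11

-95/11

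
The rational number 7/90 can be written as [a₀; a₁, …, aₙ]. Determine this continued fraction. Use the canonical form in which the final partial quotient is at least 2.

Apply division with remainder until the remainder is 0:
7 = 0·90 + 7, so a_0 = 0
90 = 12·7 + 6, so a_1 = 12
7 = 1·6 + 1, so a_2 = 1
6 = 6·1 + 0, so a_3 = 6

[0; 12, 1, 6]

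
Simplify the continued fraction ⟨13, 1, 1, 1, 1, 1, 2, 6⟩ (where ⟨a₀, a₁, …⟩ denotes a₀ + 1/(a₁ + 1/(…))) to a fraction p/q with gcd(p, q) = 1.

Start with 6.
2 + 1/(6/1) = 2 + 1/6 = 13/6
1 + 1/(13/6) = 1 + 6/13 = 19/13
1 + 1/(19/13) = 1 + 13/19 = 32/19
1 + 1/(32/19) = 1 + 19/32 = 51/32
1 + 1/(51/32) = 1 + 32/51 = 83/51
1 + 1/(83/51) = 1 + 51/83 = 134/83
13 + 1/(134/83) = 13 + 83/134 = 1825/134

1825/134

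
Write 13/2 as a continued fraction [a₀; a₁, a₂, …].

Apply division with remainder until the remainder is 0:
⌊13/2⌋ = 6, remainder 1
⌊2/1⌋ = 2, remainder 0

[6; 2]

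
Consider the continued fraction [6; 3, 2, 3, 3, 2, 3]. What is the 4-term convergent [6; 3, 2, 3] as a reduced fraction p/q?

151/24

Work from the innermost term outward:
Start with 3.
2 + 1/(3/1) = 2 + 1/3 = 7/3
3 + 1/(7/3) = 3 + 3/7 = 24/7
6 + 1/(24/7) = 6 + 7/24 = 151/24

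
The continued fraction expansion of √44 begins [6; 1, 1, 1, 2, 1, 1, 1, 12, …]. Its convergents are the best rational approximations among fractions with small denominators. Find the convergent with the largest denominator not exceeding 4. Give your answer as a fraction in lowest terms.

20/3

a_0 = 6: 6/1  (≤ bound)
a_1 = 1: 7/1  (≤ bound)
a_2 = 1: 13/2  (≤ bound)
a_3 = 1: 20/3  (≤ bound)
a_4 = 2: 53/8  (> 4, stop)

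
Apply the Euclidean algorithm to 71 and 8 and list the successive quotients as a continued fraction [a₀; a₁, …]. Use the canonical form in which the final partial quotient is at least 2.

⌊71/8⌋ = 8, remainder 7
⌊8/7⌋ = 1, remainder 1
⌊7/1⌋ = 7, remainder 0

[8; 1, 7]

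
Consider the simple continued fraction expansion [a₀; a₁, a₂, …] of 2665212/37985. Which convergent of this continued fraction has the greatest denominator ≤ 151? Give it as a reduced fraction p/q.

List convergents until the denominator exceeds the bound:
a_0 = 70: 70/1  (≤ bound)
a_1 = 6: 421/6  (≤ bound)
a_2 = 15: 6385/91  (≤ bound)
a_3 = 6: 38731/552  (> 151, stop)

6385/91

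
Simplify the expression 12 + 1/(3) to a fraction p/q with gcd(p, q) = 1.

37/3

Starting at the tail and folding back:
Start with 3.
12 + 1/(3/1) = 12 + 1/3 = 37/3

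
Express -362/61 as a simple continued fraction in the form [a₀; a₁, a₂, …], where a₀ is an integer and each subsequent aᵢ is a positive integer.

[-6; 15, 4]

Apply division with remainder until the remainder is 0:
⌊-362/61⌋ = -6, remainder 4
⌊61/4⌋ = 15, remainder 1
⌊4/1⌋ = 4, remainder 0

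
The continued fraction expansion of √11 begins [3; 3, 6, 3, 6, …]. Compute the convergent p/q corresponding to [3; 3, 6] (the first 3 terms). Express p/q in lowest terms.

Start with 6.
3 + 1/(6/1) = 3 + 1/6 = 19/6
3 + 1/(19/6) = 3 + 6/19 = 63/19

63/19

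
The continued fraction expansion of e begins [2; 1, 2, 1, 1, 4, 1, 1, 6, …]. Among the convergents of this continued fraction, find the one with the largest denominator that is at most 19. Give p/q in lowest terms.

a_0 = 2: 2/1  (≤ bound)
a_1 = 1: 3/1  (≤ bound)
a_2 = 2: 8/3  (≤ bound)
a_3 = 1: 11/4  (≤ bound)
a_4 = 1: 19/7  (≤ bound)
a_5 = 4: 87/32  (> 19, stop)

19/7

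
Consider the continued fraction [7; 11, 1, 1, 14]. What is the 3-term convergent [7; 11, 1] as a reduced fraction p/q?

Starting at the tail and folding back:
Start with 1.
11 + 1/(1/1) = 11 + 1/1 = 12/1
7 + 1/(12/1) = 7 + 1/12 = 85/12

85/12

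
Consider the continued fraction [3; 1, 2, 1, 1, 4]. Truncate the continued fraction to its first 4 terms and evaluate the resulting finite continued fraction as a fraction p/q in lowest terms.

15/4

Work from the innermost term outward:
Start with 1.
2 + 1/(1/1) = 2 + 1/1 = 3/1
1 + 1/(3/1) = 1 + 1/3 = 4/3
3 + 1/(4/3) = 3 + 3/4 = 15/4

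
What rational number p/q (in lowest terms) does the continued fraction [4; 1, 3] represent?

19/4

Starting at the tail and folding back:
Start with 3.
1 + 1/(3/1) = 1 + 1/3 = 4/3
4 + 1/(4/3) = 4 + 3/4 = 19/4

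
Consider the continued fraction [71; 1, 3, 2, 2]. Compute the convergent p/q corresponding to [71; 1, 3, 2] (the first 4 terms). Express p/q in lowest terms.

a_0 = 71: 71/1
a_1 = 1: 72/1
a_2 = 3: 287/4
a_3 = 2: 646/9

646/9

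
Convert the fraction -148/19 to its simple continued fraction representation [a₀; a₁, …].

[-8; 4, 1, 3]

-148 ÷ 19 → quotient -8, remainder 4
19 ÷ 4 → quotient 4, remainder 3
4 ÷ 3 → quotient 1, remainder 1
3 ÷ 1 → quotient 3, remainder 0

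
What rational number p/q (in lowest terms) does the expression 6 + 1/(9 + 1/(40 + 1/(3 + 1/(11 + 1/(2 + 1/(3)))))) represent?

549282/89887

Use the convergent recurrence hₖ = aₖ·hₖ₋₁ + hₖ₋₂ (and likewise for the denominators kₖ):
a_0 = 6: 6/1
a_1 = 9: 55/9
a_2 = 40: 2206/361
a_3 = 3: 6673/1092
a_4 = 11: 75609/12373
a_5 = 2: 157891/25838
a_6 = 3: 549282/89887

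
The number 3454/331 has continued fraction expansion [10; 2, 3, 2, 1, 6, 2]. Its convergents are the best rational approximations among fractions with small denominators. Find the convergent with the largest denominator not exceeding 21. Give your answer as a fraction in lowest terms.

a_0 = 10: 10/1  (≤ bound)
a_1 = 2: 21/2  (≤ bound)
a_2 = 3: 73/7  (≤ bound)
a_3 = 2: 167/16  (≤ bound)
a_4 = 1: 240/23  (> 21, stop)

167/16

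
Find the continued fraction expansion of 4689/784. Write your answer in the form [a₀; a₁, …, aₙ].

[5; 1, 51, 3, 1, 3]

Run the Euclidean algorithm, recording each quotient:
⌊4689/784⌋ = 5, remainder 769
⌊784/769⌋ = 1, remainder 15
⌊769/15⌋ = 51, remainder 4
⌊15/4⌋ = 3, remainder 3
⌊4/3⌋ = 1, remainder 1
⌊3/1⌋ = 3, remainder 0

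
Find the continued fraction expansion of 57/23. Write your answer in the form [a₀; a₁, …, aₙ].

[2; 2, 11]

Run the Euclidean algorithm, recording each quotient:
⌊57/23⌋ = 2, remainder 11
⌊23/11⌋ = 2, remainder 1
⌊11/1⌋ = 11, remainder 0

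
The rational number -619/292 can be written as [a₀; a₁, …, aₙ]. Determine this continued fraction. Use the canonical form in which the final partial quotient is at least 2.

[-3; 1, 7, 2, 1, 11]

-619 = -3·292 + 257, so a_0 = -3
292 = 1·257 + 35, so a_1 = 1
257 = 7·35 + 12, so a_2 = 7
35 = 2·12 + 11, so a_3 = 2
12 = 1·11 + 1, so a_4 = 1
11 = 11·1 + 0, so a_5 = 11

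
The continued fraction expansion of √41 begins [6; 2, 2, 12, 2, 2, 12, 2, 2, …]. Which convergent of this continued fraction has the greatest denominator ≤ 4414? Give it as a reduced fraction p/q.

a_0 = 6: 6/1  (≤ bound)
a_1 = 2: 13/2  (≤ bound)
a_2 = 2: 32/5  (≤ bound)
a_3 = 12: 397/62  (≤ bound)
a_4 = 2: 826/129  (≤ bound)
a_5 = 2: 2049/320  (≤ bound)
a_6 = 12: 25414/3969  (≤ bound)
a_7 = 2: 52877/8258  (> 4414, stop)

25414/3969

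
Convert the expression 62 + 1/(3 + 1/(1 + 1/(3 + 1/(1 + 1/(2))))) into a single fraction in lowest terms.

Start with 2.
1 + 1/(2/1) = 1 + 1/2 = 3/2
3 + 1/(3/2) = 3 + 2/3 = 11/3
1 + 1/(11/3) = 1 + 3/11 = 14/11
3 + 1/(14/11) = 3 + 11/14 = 53/14
62 + 1/(53/14) = 62 + 14/53 = 3300/53

3300/53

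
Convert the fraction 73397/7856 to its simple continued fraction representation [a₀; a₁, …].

[9; 2, 1, 11, 13, 8, 2]

73397 = 9·7856 + 2693, so a_0 = 9
7856 = 2·2693 + 2470, so a_1 = 2
2693 = 1·2470 + 223, so a_2 = 1
2470 = 11·223 + 17, so a_3 = 11
223 = 13·17 + 2, so a_4 = 13
17 = 8·2 + 1, so a_5 = 8
2 = 2·1 + 0, so a_6 = 2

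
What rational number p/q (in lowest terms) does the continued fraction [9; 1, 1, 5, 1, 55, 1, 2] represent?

Starting at the tail and folding back:
Start with 2.
1 + 1/(2/1) = 1 + 1/2 = 3/2
55 + 1/(3/2) = 55 + 2/3 = 167/3
1 + 1/(167/3) = 1 + 3/167 = 170/167
5 + 1/(170/167) = 5 + 167/170 = 1017/170
1 + 1/(1017/170) = 1 + 170/1017 = 1187/1017
1 + 1/(1187/1017) = 1 + 1017/1187 = 2204/1187
9 + 1/(2204/1187) = 9 + 1187/2204 = 21023/2204

21023/2204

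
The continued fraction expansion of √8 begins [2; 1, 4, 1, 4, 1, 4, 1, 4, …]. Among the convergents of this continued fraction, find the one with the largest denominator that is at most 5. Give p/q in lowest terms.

a_0 = 2: 2/1  (≤ bound)
a_1 = 1: 3/1  (≤ bound)
a_2 = 4: 14/5  (≤ bound)
a_3 = 1: 17/6  (> 5, stop)

14/5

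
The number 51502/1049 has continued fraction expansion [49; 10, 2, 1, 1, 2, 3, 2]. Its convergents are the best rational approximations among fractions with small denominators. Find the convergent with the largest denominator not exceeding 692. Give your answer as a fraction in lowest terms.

a_0 = 49: 49/1  (≤ bound)
a_1 = 10: 491/10  (≤ bound)
a_2 = 2: 1031/21  (≤ bound)
a_3 = 1: 1522/31  (≤ bound)
a_4 = 1: 2553/52  (≤ bound)
a_5 = 2: 6628/135  (≤ bound)
a_6 = 3: 22437/457  (≤ bound)
a_7 = 2: 51502/1049  (> 692, stop)

22437/457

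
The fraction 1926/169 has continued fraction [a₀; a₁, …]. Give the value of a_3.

Repeatedly divide and take the remainder:
1926 ÷ 169 → quotient 11, remainder 67
169 ÷ 67 → quotient 2, remainder 35
67 ÷ 35 → quotient 1, remainder 32
35 ÷ 32 → quotient 1, remainder 3

1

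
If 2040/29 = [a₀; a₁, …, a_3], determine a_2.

1

2040 ÷ 29 → quotient 70, remainder 10
29 ÷ 10 → quotient 2, remainder 9
10 ÷ 9 → quotient 1, remainder 1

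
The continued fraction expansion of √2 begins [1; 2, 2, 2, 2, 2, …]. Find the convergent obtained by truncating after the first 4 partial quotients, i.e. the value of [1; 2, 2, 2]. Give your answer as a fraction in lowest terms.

a_0 = 1: 1/1
a_1 = 2: 3/2
a_2 = 2: 7/5
a_3 = 2: 17/12

17/12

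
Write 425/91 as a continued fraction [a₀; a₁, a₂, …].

[4; 1, 2, 30]

⌊425/91⌋ = 4, remainder 61
⌊91/61⌋ = 1, remainder 30
⌊61/30⌋ = 2, remainder 1
⌊30/1⌋ = 30, remainder 0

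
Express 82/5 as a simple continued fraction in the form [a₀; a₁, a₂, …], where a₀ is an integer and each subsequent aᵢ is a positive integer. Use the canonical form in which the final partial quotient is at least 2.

Repeatedly divide and take the remainder:
82 = 16·5 + 2, so a_0 = 16
5 = 2·2 + 1, so a_1 = 2
2 = 2·1 + 0, so a_2 = 2

[16; 2, 2]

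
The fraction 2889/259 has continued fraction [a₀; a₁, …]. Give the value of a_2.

2

⌊2889/259⌋ = 11, remainder 40
⌊259/40⌋ = 6, remainder 19
⌊40/19⌋ = 2, remainder 2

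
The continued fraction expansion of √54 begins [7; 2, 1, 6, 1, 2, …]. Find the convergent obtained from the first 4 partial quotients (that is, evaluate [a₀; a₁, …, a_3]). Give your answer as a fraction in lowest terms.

147/20

a_0 = 7: 7/1
a_1 = 2: 15/2
a_2 = 1: 22/3
a_3 = 6: 147/20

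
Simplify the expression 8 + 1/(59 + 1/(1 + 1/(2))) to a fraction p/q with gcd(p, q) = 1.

1435/179

Starting at the tail and folding back:
Start with 2.
1 + 1/(2/1) = 1 + 1/2 = 3/2
59 + 1/(3/2) = 59 + 2/3 = 179/3
8 + 1/(179/3) = 8 + 3/179 = 1435/179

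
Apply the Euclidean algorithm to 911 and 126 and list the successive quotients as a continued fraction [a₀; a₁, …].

Repeatedly divide and take the remainder:
911 ÷ 126 → quotient 7, remainder 29
126 ÷ 29 → quotient 4, remainder 10
29 ÷ 10 → quotient 2, remainder 9
10 ÷ 9 → quotient 1, remainder 1
9 ÷ 1 → quotient 9, remainder 0

[7; 4, 2, 1, 9]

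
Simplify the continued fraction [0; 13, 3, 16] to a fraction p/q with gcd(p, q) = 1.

49/653

a_0 = 0: 0/1
a_1 = 13: 1/13
a_2 = 3: 3/40
a_3 = 16: 49/653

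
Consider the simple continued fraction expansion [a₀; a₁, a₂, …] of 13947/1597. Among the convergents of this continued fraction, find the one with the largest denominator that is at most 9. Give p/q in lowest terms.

a_0 = 8: 8/1  (≤ bound)
a_1 = 1: 9/1  (≤ bound)
a_2 = 2: 26/3  (≤ bound)
a_3 = 1: 35/4  (≤ bound)
a_4 = 2: 96/11  (> 9, stop)

35/4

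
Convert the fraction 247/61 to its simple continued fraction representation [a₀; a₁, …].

[4; 20, 3]

247 = 4·61 + 3, so a_0 = 4
61 = 20·3 + 1, so a_1 = 20
3 = 3·1 + 0, so a_2 = 3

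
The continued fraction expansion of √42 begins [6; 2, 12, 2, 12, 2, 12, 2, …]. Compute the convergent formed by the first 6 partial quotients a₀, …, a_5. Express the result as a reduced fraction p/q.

a_0 = 6: 6/1
a_1 = 2: 13/2
a_2 = 12: 162/25
a_3 = 2: 337/52
a_4 = 12: 4206/649
a_5 = 2: 8749/1350

8749/1350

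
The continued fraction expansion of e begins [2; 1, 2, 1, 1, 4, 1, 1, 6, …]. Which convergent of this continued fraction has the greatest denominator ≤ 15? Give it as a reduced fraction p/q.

19/7

a_0 = 2: 2/1  (≤ bound)
a_1 = 1: 3/1  (≤ bound)
a_2 = 2: 8/3  (≤ bound)
a_3 = 1: 11/4  (≤ bound)
a_4 = 1: 19/7  (≤ bound)
a_5 = 4: 87/32  (> 15, stop)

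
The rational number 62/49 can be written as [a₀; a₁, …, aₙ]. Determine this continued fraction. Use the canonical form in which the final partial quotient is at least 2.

Run the Euclidean algorithm, recording each quotient:
62 = 1·49 + 13, so a_0 = 1
49 = 3·13 + 10, so a_1 = 3
13 = 1·10 + 3, so a_2 = 1
10 = 3·3 + 1, so a_3 = 3
3 = 3·1 + 0, so a_4 = 3

[1; 3, 1, 3, 3]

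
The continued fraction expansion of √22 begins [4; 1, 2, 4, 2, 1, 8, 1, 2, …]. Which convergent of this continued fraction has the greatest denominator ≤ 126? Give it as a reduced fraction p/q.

197/42

a_0 = 4: 4/1  (≤ bound)
a_1 = 1: 5/1  (≤ bound)
a_2 = 2: 14/3  (≤ bound)
a_3 = 4: 61/13  (≤ bound)
a_4 = 2: 136/29  (≤ bound)
a_5 = 1: 197/42  (≤ bound)
a_6 = 8: 1712/365  (> 126, stop)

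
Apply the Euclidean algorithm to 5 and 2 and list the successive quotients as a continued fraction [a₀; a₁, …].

Repeatedly divide and take the remainder:
5 = 2·2 + 1, so a_0 = 2
2 = 2·1 + 0, so a_1 = 2

[2; 2]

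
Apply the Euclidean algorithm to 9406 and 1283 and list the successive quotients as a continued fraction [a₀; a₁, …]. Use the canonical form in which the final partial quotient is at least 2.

9406 ÷ 1283 → quotient 7, remainder 425
1283 ÷ 425 → quotient 3, remainder 8
425 ÷ 8 → quotient 53, remainder 1
8 ÷ 1 → quotient 8, remainder 0

[7; 3, 53, 8]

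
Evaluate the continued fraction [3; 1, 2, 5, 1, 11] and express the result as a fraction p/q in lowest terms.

Start with 11.
1 + 1/(11/1) = 1 + 1/11 = 12/11
5 + 1/(12/11) = 5 + 11/12 = 71/12
2 + 1/(71/12) = 2 + 12/71 = 154/71
1 + 1/(154/71) = 1 + 71/154 = 225/154
3 + 1/(225/154) = 3 + 154/225 = 829/225

829/225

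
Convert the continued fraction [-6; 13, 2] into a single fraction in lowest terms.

a_0 = -6: -6/1
a_1 = 13: -77/13
a_2 = 2: -160/27

-160/27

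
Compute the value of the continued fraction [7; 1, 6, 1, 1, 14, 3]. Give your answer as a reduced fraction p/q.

a_0 = 7: 7/1
a_1 = 1: 8/1
a_2 = 6: 55/7
a_3 = 1: 63/8
a_4 = 1: 118/15
a_5 = 14: 1715/218
a_6 = 3: 5263/669

5263/669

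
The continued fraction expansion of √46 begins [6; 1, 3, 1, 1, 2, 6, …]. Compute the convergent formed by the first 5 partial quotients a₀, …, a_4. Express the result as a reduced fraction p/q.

61/9

Build up convergents one term at a time:
a_0 = 6: 6/1
a_1 = 1: 7/1
a_2 = 3: 27/4
a_3 = 1: 34/5
a_4 = 1: 61/9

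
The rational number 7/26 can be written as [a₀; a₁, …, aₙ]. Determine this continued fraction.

[0; 3, 1, 2, 2]

7 = 0·26 + 7, so a_0 = 0
26 = 3·7 + 5, so a_1 = 3
7 = 1·5 + 2, so a_2 = 1
5 = 2·2 + 1, so a_3 = 2
2 = 2·1 + 0, so a_4 = 2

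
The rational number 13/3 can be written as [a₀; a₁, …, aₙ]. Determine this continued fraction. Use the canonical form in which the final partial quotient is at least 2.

Run the Euclidean algorithm, recording each quotient:
⌊13/3⌋ = 4, remainder 1
⌊3/1⌋ = 3, remainder 0

[4; 3]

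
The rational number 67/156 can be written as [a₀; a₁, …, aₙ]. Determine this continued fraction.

[0; 2, 3, 22]

Repeatedly divide and take the remainder:
67 = 0·156 + 67, so a_0 = 0
156 = 2·67 + 22, so a_1 = 2
67 = 3·22 + 1, so a_2 = 3
22 = 22·1 + 0, so a_3 = 22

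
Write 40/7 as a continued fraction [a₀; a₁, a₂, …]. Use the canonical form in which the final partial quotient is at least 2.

⌊40/7⌋ = 5, remainder 5
⌊7/5⌋ = 1, remainder 2
⌊5/2⌋ = 2, remainder 1
⌊2/1⌋ = 2, remainder 0

[5; 1, 2, 2]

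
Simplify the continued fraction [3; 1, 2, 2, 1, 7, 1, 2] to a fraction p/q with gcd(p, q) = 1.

a_0 = 3: 3/1
a_1 = 1: 4/1
a_2 = 2: 11/3
a_3 = 2: 26/7
a_4 = 1: 37/10
a_5 = 7: 285/77
a_6 = 1: 322/87
a_7 = 2: 929/251

929/251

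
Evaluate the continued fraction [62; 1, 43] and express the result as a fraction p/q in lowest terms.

Collapse the nested fraction from the inside out:
Start with 43.
1 + 1/(43/1) = 1 + 1/43 = 44/43
62 + 1/(44/43) = 62 + 43/44 = 2771/44

2771/44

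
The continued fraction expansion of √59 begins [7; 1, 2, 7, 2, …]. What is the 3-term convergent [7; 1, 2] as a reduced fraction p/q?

23/3

Start with 2.
1 + 1/(2/1) = 1 + 1/2 = 3/2
7 + 1/(3/2) = 7 + 2/3 = 23/3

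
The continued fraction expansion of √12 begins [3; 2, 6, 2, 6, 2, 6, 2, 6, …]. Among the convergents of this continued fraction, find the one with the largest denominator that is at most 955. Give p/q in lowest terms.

List convergents until the denominator exceeds the bound:
a_0 = 3: 3/1  (≤ bound)
a_1 = 2: 7/2  (≤ bound)
a_2 = 6: 45/13  (≤ bound)
a_3 = 2: 97/28  (≤ bound)
a_4 = 6: 627/181  (≤ bound)
a_5 = 2: 1351/390  (≤ bound)
a_6 = 6: 8733/2521  (> 955, stop)

1351/390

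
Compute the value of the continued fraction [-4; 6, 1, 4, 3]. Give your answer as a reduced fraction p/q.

-420/109

Build up convergents one term at a time:
a_0 = -4: -4/1
a_1 = 6: -23/6
a_2 = 1: -27/7
a_3 = 4: -131/34
a_4 = 3: -420/109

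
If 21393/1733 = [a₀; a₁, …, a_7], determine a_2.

1

21393 ÷ 1733 → quotient 12, remainder 597
1733 ÷ 597 → quotient 2, remainder 539
597 ÷ 539 → quotient 1, remainder 58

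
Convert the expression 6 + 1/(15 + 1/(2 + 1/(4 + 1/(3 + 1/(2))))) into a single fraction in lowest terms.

Start with 2.
3 + 1/(2/1) = 3 + 1/2 = 7/2
4 + 1/(7/2) = 4 + 2/7 = 30/7
2 + 1/(30/7) = 2 + 7/30 = 67/30
15 + 1/(67/30) = 15 + 30/67 = 1035/67
6 + 1/(1035/67) = 6 + 67/1035 = 6277/1035

6277/1035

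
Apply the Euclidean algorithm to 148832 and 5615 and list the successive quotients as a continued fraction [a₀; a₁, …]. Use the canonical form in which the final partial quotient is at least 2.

[26; 1, 1, 40, 5, 3, 4]

148832 = 26·5615 + 2842, so a_0 = 26
5615 = 1·2842 + 2773, so a_1 = 1
2842 = 1·2773 + 69, so a_2 = 1
2773 = 40·69 + 13, so a_3 = 40
69 = 5·13 + 4, so a_4 = 5
13 = 3·4 + 1, so a_5 = 3
4 = 4·1 + 0, so a_6 = 4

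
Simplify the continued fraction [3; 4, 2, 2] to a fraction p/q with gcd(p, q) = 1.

71/22

Collapse the nested fraction from the inside out:
Start with 2.
2 + 1/(2/1) = 2 + 1/2 = 5/2
4 + 1/(5/2) = 4 + 2/5 = 22/5
3 + 1/(22/5) = 3 + 5/22 = 71/22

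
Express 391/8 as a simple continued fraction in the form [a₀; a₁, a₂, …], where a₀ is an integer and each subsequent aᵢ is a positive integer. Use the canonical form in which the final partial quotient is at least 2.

⌊391/8⌋ = 48, remainder 7
⌊8/7⌋ = 1, remainder 1
⌊7/1⌋ = 7, remainder 0

[48; 1, 7]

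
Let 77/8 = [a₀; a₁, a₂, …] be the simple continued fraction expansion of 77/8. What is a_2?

77 ÷ 8 → quotient 9, remainder 5
8 ÷ 5 → quotient 1, remainder 3
5 ÷ 3 → quotient 1, remainder 2

1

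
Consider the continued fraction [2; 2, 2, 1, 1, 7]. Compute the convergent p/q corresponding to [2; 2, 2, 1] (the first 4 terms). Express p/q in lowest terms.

Starting at the tail and folding back:
Start with 1.
2 + 1/(1/1) = 2 + 1/1 = 3/1
2 + 1/(3/1) = 2 + 1/3 = 7/3
2 + 1/(7/3) = 2 + 3/7 = 17/7

17/7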